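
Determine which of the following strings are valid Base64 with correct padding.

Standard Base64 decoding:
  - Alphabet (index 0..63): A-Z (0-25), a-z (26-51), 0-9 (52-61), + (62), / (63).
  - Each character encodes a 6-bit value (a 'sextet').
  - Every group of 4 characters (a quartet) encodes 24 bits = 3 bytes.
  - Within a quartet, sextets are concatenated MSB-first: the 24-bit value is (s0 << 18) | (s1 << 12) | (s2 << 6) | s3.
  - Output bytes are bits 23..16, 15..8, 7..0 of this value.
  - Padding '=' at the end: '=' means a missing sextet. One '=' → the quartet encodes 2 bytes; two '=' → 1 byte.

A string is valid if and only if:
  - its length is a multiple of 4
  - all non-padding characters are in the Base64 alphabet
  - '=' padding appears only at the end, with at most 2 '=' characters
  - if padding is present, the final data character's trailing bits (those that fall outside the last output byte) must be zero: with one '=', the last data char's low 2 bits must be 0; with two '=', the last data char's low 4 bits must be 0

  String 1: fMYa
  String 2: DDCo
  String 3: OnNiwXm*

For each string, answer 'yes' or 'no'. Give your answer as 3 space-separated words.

String 1: 'fMYa' → valid
String 2: 'DDCo' → valid
String 3: 'OnNiwXm*' → invalid (bad char(s): ['*'])

Answer: yes yes no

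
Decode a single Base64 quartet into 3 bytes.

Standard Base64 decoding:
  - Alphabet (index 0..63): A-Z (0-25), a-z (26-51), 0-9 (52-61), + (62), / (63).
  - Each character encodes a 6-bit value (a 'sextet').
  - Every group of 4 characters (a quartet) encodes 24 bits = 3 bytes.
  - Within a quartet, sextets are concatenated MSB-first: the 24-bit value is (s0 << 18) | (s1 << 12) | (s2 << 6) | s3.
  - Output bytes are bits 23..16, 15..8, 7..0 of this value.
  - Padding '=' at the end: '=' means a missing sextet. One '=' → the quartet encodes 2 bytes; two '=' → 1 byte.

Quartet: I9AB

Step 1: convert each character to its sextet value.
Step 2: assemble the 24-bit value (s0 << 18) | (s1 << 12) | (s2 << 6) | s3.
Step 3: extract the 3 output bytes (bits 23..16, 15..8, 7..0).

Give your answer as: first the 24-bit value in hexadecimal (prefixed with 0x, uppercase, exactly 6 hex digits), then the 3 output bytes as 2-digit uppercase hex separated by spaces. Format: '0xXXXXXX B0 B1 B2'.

Answer: 0x23D001 23 D0 01

Derivation:
Sextets: I=8, 9=61, A=0, B=1
24-bit: (8<<18) | (61<<12) | (0<<6) | 1
      = 0x200000 | 0x03D000 | 0x000000 | 0x000001
      = 0x23D001
Bytes: (v>>16)&0xFF=23, (v>>8)&0xFF=D0, v&0xFF=01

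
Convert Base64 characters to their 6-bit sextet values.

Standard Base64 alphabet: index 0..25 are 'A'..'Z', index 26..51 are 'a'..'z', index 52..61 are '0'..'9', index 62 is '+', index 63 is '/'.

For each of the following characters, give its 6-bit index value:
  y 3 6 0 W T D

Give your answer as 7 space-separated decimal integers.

Answer: 50 55 58 52 22 19 3

Derivation:
'y': a..z range, 26 + ord('y') − ord('a') = 50
'3': 0..9 range, 52 + ord('3') − ord('0') = 55
'6': 0..9 range, 52 + ord('6') − ord('0') = 58
'0': 0..9 range, 52 + ord('0') − ord('0') = 52
'W': A..Z range, ord('W') − ord('A') = 22
'T': A..Z range, ord('T') − ord('A') = 19
'D': A..Z range, ord('D') − ord('A') = 3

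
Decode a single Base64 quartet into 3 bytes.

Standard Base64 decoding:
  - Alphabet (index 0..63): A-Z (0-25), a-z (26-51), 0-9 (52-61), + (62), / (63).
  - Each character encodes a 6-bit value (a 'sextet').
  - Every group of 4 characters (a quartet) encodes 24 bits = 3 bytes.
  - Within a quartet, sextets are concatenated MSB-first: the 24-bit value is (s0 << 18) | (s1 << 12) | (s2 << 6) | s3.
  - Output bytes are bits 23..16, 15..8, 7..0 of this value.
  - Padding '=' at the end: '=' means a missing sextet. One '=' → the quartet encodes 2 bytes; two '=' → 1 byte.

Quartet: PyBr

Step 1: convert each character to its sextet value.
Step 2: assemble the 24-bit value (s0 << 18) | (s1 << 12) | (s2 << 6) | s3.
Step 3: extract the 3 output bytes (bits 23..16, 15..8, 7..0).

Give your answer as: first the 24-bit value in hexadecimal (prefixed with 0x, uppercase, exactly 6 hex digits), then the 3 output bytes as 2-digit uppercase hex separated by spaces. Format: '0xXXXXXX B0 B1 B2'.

Sextets: P=15, y=50, B=1, r=43
24-bit: (15<<18) | (50<<12) | (1<<6) | 43
      = 0x3C0000 | 0x032000 | 0x000040 | 0x00002B
      = 0x3F206B
Bytes: (v>>16)&0xFF=3F, (v>>8)&0xFF=20, v&0xFF=6B

Answer: 0x3F206B 3F 20 6B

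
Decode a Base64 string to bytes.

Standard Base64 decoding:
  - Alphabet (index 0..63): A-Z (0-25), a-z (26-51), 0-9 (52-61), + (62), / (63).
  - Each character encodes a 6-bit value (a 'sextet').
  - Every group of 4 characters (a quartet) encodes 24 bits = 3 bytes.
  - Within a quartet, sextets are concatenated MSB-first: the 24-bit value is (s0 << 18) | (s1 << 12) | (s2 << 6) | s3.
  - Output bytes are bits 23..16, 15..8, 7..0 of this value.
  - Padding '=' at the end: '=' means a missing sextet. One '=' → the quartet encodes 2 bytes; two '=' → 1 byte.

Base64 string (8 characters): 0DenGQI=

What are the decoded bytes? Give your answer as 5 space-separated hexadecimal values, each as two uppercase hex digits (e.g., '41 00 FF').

Answer: D0 37 A7 19 02

Derivation:
After char 0 ('0'=52): chars_in_quartet=1 acc=0x34 bytes_emitted=0
After char 1 ('D'=3): chars_in_quartet=2 acc=0xD03 bytes_emitted=0
After char 2 ('e'=30): chars_in_quartet=3 acc=0x340DE bytes_emitted=0
After char 3 ('n'=39): chars_in_quartet=4 acc=0xD037A7 -> emit D0 37 A7, reset; bytes_emitted=3
After char 4 ('G'=6): chars_in_quartet=1 acc=0x6 bytes_emitted=3
After char 5 ('Q'=16): chars_in_quartet=2 acc=0x190 bytes_emitted=3
After char 6 ('I'=8): chars_in_quartet=3 acc=0x6408 bytes_emitted=3
Padding '=': partial quartet acc=0x6408 -> emit 19 02; bytes_emitted=5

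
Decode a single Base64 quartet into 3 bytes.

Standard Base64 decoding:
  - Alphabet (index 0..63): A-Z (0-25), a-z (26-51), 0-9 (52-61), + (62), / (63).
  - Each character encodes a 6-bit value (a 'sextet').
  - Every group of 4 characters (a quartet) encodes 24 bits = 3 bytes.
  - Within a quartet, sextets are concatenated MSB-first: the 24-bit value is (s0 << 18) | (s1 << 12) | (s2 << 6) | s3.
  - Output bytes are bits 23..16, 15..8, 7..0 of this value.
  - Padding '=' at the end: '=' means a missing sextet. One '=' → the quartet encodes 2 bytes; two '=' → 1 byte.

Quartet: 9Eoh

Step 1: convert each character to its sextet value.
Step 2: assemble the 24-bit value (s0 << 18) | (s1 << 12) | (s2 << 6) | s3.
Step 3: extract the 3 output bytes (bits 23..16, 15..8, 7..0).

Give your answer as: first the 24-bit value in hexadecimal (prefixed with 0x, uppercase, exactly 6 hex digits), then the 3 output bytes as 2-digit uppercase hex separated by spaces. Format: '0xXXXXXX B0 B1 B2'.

Sextets: 9=61, E=4, o=40, h=33
24-bit: (61<<18) | (4<<12) | (40<<6) | 33
      = 0xF40000 | 0x004000 | 0x000A00 | 0x000021
      = 0xF44A21
Bytes: (v>>16)&0xFF=F4, (v>>8)&0xFF=4A, v&0xFF=21

Answer: 0xF44A21 F4 4A 21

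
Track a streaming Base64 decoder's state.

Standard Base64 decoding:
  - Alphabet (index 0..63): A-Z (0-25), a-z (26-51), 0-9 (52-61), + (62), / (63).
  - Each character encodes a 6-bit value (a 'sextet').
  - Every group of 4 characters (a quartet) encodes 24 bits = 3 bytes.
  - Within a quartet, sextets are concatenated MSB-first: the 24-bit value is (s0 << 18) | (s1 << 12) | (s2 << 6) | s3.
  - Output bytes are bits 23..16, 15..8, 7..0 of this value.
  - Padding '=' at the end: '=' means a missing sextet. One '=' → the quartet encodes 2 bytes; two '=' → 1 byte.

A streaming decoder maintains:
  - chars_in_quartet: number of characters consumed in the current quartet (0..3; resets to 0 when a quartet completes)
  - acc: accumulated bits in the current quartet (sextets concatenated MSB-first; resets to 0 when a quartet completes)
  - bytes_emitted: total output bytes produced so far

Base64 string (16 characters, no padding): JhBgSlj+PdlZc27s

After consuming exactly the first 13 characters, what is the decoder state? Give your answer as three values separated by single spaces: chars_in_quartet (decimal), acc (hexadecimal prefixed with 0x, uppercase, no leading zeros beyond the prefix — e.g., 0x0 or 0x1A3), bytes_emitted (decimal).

Answer: 1 0x1C 9

Derivation:
After char 0 ('J'=9): chars_in_quartet=1 acc=0x9 bytes_emitted=0
After char 1 ('h'=33): chars_in_quartet=2 acc=0x261 bytes_emitted=0
After char 2 ('B'=1): chars_in_quartet=3 acc=0x9841 bytes_emitted=0
After char 3 ('g'=32): chars_in_quartet=4 acc=0x261060 -> emit 26 10 60, reset; bytes_emitted=3
After char 4 ('S'=18): chars_in_quartet=1 acc=0x12 bytes_emitted=3
After char 5 ('l'=37): chars_in_quartet=2 acc=0x4A5 bytes_emitted=3
After char 6 ('j'=35): chars_in_quartet=3 acc=0x12963 bytes_emitted=3
After char 7 ('+'=62): chars_in_quartet=4 acc=0x4A58FE -> emit 4A 58 FE, reset; bytes_emitted=6
After char 8 ('P'=15): chars_in_quartet=1 acc=0xF bytes_emitted=6
After char 9 ('d'=29): chars_in_quartet=2 acc=0x3DD bytes_emitted=6
After char 10 ('l'=37): chars_in_quartet=3 acc=0xF765 bytes_emitted=6
After char 11 ('Z'=25): chars_in_quartet=4 acc=0x3DD959 -> emit 3D D9 59, reset; bytes_emitted=9
After char 12 ('c'=28): chars_in_quartet=1 acc=0x1C bytes_emitted=9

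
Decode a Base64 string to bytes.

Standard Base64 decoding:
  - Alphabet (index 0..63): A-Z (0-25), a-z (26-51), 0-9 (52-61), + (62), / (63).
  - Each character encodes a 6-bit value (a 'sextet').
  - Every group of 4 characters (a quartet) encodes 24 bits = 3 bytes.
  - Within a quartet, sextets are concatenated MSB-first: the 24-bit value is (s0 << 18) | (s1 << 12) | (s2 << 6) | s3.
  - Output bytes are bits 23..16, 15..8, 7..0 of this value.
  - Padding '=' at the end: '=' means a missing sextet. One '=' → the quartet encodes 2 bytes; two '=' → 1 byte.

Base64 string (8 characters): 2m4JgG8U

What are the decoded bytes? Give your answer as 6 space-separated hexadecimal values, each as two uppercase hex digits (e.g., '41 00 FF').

After char 0 ('2'=54): chars_in_quartet=1 acc=0x36 bytes_emitted=0
After char 1 ('m'=38): chars_in_quartet=2 acc=0xDA6 bytes_emitted=0
After char 2 ('4'=56): chars_in_quartet=3 acc=0x369B8 bytes_emitted=0
After char 3 ('J'=9): chars_in_quartet=4 acc=0xDA6E09 -> emit DA 6E 09, reset; bytes_emitted=3
After char 4 ('g'=32): chars_in_quartet=1 acc=0x20 bytes_emitted=3
After char 5 ('G'=6): chars_in_quartet=2 acc=0x806 bytes_emitted=3
After char 6 ('8'=60): chars_in_quartet=3 acc=0x201BC bytes_emitted=3
After char 7 ('U'=20): chars_in_quartet=4 acc=0x806F14 -> emit 80 6F 14, reset; bytes_emitted=6

Answer: DA 6E 09 80 6F 14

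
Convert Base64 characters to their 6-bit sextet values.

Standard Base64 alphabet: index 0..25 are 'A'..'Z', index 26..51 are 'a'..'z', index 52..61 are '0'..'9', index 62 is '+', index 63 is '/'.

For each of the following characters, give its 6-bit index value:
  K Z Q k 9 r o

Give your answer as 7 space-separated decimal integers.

Answer: 10 25 16 36 61 43 40

Derivation:
'K': A..Z range, ord('K') − ord('A') = 10
'Z': A..Z range, ord('Z') − ord('A') = 25
'Q': A..Z range, ord('Q') − ord('A') = 16
'k': a..z range, 26 + ord('k') − ord('a') = 36
'9': 0..9 range, 52 + ord('9') − ord('0') = 61
'r': a..z range, 26 + ord('r') − ord('a') = 43
'o': a..z range, 26 + ord('o') − ord('a') = 40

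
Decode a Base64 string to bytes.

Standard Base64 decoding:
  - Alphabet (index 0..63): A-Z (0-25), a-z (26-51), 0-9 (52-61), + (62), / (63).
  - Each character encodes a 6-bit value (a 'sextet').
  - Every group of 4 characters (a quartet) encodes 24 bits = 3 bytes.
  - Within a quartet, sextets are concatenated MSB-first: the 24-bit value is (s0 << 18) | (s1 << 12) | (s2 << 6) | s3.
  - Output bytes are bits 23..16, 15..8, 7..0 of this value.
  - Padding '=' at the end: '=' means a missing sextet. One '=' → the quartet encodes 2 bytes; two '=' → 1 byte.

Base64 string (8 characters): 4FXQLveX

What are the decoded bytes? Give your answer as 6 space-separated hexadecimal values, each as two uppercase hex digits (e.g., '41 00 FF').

Answer: E0 55 D0 2E F7 97

Derivation:
After char 0 ('4'=56): chars_in_quartet=1 acc=0x38 bytes_emitted=0
After char 1 ('F'=5): chars_in_quartet=2 acc=0xE05 bytes_emitted=0
After char 2 ('X'=23): chars_in_quartet=3 acc=0x38157 bytes_emitted=0
After char 3 ('Q'=16): chars_in_quartet=4 acc=0xE055D0 -> emit E0 55 D0, reset; bytes_emitted=3
After char 4 ('L'=11): chars_in_quartet=1 acc=0xB bytes_emitted=3
After char 5 ('v'=47): chars_in_quartet=2 acc=0x2EF bytes_emitted=3
After char 6 ('e'=30): chars_in_quartet=3 acc=0xBBDE bytes_emitted=3
After char 7 ('X'=23): chars_in_quartet=4 acc=0x2EF797 -> emit 2E F7 97, reset; bytes_emitted=6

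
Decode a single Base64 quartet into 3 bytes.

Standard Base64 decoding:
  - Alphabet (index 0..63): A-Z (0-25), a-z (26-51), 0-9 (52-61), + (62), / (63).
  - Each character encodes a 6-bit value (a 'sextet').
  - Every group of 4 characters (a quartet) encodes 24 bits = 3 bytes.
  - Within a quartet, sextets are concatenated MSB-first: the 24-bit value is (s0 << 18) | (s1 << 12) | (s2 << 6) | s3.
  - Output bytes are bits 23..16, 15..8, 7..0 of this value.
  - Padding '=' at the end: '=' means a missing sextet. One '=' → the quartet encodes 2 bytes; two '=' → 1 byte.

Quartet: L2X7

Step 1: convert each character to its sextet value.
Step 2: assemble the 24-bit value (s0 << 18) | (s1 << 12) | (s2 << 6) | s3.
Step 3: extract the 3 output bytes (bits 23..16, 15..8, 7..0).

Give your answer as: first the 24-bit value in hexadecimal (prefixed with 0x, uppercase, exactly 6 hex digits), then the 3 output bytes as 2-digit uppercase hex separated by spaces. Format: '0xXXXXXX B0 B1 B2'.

Answer: 0x2F65FB 2F 65 FB

Derivation:
Sextets: L=11, 2=54, X=23, 7=59
24-bit: (11<<18) | (54<<12) | (23<<6) | 59
      = 0x2C0000 | 0x036000 | 0x0005C0 | 0x00003B
      = 0x2F65FB
Bytes: (v>>16)&0xFF=2F, (v>>8)&0xFF=65, v&0xFF=FB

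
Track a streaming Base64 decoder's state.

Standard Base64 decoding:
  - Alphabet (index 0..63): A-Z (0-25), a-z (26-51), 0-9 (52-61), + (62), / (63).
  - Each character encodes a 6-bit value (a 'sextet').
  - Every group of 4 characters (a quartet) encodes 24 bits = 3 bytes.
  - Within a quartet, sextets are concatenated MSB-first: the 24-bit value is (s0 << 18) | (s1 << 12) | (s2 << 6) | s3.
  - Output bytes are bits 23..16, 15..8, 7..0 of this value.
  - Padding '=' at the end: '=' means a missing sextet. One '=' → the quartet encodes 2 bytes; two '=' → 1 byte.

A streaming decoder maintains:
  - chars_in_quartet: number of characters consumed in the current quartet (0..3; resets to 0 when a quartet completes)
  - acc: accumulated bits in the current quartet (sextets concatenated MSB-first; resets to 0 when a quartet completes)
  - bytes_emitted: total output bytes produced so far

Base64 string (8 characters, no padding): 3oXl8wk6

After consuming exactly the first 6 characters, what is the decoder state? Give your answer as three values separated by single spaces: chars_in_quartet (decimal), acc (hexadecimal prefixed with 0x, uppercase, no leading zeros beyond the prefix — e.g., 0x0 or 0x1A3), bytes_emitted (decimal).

Answer: 2 0xF30 3

Derivation:
After char 0 ('3'=55): chars_in_quartet=1 acc=0x37 bytes_emitted=0
After char 1 ('o'=40): chars_in_quartet=2 acc=0xDE8 bytes_emitted=0
After char 2 ('X'=23): chars_in_quartet=3 acc=0x37A17 bytes_emitted=0
After char 3 ('l'=37): chars_in_quartet=4 acc=0xDE85E5 -> emit DE 85 E5, reset; bytes_emitted=3
After char 4 ('8'=60): chars_in_quartet=1 acc=0x3C bytes_emitted=3
After char 5 ('w'=48): chars_in_quartet=2 acc=0xF30 bytes_emitted=3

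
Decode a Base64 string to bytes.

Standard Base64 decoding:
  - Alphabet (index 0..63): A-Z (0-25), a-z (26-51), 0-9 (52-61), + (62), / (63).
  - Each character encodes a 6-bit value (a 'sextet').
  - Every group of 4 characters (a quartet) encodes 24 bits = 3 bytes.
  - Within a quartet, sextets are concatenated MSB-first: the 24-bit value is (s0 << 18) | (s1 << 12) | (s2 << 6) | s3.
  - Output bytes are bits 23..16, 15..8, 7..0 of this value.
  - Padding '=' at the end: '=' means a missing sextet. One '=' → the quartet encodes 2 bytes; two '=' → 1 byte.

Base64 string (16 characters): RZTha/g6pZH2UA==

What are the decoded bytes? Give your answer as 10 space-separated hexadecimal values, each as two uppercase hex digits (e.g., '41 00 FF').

Answer: 45 94 E1 6B F8 3A A5 91 F6 50

Derivation:
After char 0 ('R'=17): chars_in_quartet=1 acc=0x11 bytes_emitted=0
After char 1 ('Z'=25): chars_in_quartet=2 acc=0x459 bytes_emitted=0
After char 2 ('T'=19): chars_in_quartet=3 acc=0x11653 bytes_emitted=0
After char 3 ('h'=33): chars_in_quartet=4 acc=0x4594E1 -> emit 45 94 E1, reset; bytes_emitted=3
After char 4 ('a'=26): chars_in_quartet=1 acc=0x1A bytes_emitted=3
After char 5 ('/'=63): chars_in_quartet=2 acc=0x6BF bytes_emitted=3
After char 6 ('g'=32): chars_in_quartet=3 acc=0x1AFE0 bytes_emitted=3
After char 7 ('6'=58): chars_in_quartet=4 acc=0x6BF83A -> emit 6B F8 3A, reset; bytes_emitted=6
After char 8 ('p'=41): chars_in_quartet=1 acc=0x29 bytes_emitted=6
After char 9 ('Z'=25): chars_in_quartet=2 acc=0xA59 bytes_emitted=6
After char 10 ('H'=7): chars_in_quartet=3 acc=0x29647 bytes_emitted=6
After char 11 ('2'=54): chars_in_quartet=4 acc=0xA591F6 -> emit A5 91 F6, reset; bytes_emitted=9
After char 12 ('U'=20): chars_in_quartet=1 acc=0x14 bytes_emitted=9
After char 13 ('A'=0): chars_in_quartet=2 acc=0x500 bytes_emitted=9
Padding '==': partial quartet acc=0x500 -> emit 50; bytes_emitted=10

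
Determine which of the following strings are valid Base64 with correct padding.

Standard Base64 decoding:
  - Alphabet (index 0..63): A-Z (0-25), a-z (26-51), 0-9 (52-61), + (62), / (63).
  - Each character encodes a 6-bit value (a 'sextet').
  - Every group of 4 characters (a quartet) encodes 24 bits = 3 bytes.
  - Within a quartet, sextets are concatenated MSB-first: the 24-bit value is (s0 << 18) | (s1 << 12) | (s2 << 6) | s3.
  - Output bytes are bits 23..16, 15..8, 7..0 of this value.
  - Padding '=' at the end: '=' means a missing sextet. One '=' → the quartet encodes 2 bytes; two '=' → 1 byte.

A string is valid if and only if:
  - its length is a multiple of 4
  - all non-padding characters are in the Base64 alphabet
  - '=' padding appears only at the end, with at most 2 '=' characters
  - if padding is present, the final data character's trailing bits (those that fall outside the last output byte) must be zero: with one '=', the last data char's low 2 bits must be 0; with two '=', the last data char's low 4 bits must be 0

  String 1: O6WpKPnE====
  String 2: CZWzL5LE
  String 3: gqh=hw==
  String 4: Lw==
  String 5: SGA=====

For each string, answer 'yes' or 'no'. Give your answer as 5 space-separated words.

String 1: 'O6WpKPnE====' → invalid (4 pad chars (max 2))
String 2: 'CZWzL5LE' → valid
String 3: 'gqh=hw==' → invalid (bad char(s): ['=']; '=' in middle)
String 4: 'Lw==' → valid
String 5: 'SGA=====' → invalid (5 pad chars (max 2))

Answer: no yes no yes no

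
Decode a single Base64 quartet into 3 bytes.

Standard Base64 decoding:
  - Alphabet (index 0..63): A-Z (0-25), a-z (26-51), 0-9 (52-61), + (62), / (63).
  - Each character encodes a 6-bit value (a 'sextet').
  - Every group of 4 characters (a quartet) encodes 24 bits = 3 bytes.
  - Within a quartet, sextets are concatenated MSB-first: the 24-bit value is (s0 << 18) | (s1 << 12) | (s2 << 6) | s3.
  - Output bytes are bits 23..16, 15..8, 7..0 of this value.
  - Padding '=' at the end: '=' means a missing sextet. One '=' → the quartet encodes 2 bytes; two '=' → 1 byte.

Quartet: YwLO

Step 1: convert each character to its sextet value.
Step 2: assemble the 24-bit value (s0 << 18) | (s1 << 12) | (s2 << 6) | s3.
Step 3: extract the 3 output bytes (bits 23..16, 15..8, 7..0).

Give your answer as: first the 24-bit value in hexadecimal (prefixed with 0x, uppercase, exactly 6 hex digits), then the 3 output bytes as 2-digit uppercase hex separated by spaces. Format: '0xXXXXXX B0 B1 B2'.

Answer: 0x6302CE 63 02 CE

Derivation:
Sextets: Y=24, w=48, L=11, O=14
24-bit: (24<<18) | (48<<12) | (11<<6) | 14
      = 0x600000 | 0x030000 | 0x0002C0 | 0x00000E
      = 0x6302CE
Bytes: (v>>16)&0xFF=63, (v>>8)&0xFF=02, v&0xFF=CE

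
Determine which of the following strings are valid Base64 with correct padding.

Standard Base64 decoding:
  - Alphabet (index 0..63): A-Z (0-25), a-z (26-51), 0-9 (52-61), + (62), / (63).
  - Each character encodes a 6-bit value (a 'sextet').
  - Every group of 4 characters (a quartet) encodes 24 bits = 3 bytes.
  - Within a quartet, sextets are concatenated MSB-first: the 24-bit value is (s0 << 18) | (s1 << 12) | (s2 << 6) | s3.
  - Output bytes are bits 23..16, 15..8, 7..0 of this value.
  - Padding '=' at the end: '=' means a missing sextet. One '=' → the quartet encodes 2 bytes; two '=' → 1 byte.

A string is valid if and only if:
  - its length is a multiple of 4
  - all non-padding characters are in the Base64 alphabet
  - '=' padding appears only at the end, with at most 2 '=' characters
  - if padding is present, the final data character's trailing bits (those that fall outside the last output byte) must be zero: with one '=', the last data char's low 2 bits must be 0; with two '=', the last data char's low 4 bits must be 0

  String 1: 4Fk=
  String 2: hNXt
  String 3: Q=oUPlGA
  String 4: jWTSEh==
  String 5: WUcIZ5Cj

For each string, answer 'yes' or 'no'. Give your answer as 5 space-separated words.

String 1: '4Fk=' → valid
String 2: 'hNXt' → valid
String 3: 'Q=oUPlGA' → invalid (bad char(s): ['=']; '=' in middle)
String 4: 'jWTSEh==' → invalid (bad trailing bits)
String 5: 'WUcIZ5Cj' → valid

Answer: yes yes no no yes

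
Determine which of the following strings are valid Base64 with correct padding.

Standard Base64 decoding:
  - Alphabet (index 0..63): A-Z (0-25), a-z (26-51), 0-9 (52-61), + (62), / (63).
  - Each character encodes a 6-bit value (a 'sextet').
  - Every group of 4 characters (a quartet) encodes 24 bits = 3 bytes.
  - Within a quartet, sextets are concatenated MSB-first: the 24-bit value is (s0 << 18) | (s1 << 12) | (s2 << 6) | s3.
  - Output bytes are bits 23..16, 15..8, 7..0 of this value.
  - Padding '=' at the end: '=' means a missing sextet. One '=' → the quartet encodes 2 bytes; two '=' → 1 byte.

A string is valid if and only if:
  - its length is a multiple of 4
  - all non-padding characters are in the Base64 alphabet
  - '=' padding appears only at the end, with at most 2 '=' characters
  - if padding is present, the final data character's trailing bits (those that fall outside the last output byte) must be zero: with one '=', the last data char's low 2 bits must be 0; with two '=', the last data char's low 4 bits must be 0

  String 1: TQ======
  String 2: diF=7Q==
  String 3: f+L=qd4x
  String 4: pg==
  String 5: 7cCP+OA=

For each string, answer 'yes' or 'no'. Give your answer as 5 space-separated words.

String 1: 'TQ======' → invalid (6 pad chars (max 2))
String 2: 'diF=7Q==' → invalid (bad char(s): ['=']; '=' in middle)
String 3: 'f+L=qd4x' → invalid (bad char(s): ['=']; '=' in middle)
String 4: 'pg==' → valid
String 5: '7cCP+OA=' → valid

Answer: no no no yes yes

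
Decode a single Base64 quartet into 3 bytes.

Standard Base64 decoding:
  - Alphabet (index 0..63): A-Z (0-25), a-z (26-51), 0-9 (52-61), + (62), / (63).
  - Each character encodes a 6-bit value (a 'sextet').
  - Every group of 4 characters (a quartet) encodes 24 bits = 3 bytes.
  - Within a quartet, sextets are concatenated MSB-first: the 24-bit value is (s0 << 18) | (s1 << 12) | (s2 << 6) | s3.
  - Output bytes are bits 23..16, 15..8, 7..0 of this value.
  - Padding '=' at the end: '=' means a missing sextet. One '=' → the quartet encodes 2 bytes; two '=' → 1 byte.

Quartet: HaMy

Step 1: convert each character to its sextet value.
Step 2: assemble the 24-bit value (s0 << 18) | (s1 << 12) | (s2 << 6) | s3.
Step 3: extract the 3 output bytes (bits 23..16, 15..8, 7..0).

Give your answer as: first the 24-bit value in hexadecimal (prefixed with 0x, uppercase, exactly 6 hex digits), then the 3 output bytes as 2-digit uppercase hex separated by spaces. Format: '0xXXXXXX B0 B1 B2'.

Answer: 0x1DA332 1D A3 32

Derivation:
Sextets: H=7, a=26, M=12, y=50
24-bit: (7<<18) | (26<<12) | (12<<6) | 50
      = 0x1C0000 | 0x01A000 | 0x000300 | 0x000032
      = 0x1DA332
Bytes: (v>>16)&0xFF=1D, (v>>8)&0xFF=A3, v&0xFF=32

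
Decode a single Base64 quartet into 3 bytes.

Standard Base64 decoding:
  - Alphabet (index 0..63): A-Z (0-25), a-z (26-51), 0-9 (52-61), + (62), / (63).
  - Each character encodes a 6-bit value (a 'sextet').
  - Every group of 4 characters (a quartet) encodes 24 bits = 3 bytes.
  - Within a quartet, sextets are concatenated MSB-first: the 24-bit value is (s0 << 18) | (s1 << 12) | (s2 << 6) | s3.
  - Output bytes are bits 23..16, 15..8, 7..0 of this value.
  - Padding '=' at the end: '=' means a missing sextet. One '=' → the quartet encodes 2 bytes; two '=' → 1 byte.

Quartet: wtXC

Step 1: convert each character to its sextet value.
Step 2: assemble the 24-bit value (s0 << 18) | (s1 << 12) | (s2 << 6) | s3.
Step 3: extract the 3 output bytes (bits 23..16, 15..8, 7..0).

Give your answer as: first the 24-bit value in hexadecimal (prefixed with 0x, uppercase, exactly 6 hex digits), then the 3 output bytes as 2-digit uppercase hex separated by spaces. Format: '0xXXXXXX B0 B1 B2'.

Sextets: w=48, t=45, X=23, C=2
24-bit: (48<<18) | (45<<12) | (23<<6) | 2
      = 0xC00000 | 0x02D000 | 0x0005C0 | 0x000002
      = 0xC2D5C2
Bytes: (v>>16)&0xFF=C2, (v>>8)&0xFF=D5, v&0xFF=C2

Answer: 0xC2D5C2 C2 D5 C2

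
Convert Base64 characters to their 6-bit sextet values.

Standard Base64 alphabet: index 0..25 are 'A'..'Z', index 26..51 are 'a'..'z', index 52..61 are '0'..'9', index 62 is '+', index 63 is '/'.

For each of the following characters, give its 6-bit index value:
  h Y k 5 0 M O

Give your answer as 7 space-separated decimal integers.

Answer: 33 24 36 57 52 12 14

Derivation:
'h': a..z range, 26 + ord('h') − ord('a') = 33
'Y': A..Z range, ord('Y') − ord('A') = 24
'k': a..z range, 26 + ord('k') − ord('a') = 36
'5': 0..9 range, 52 + ord('5') − ord('0') = 57
'0': 0..9 range, 52 + ord('0') − ord('0') = 52
'M': A..Z range, ord('M') − ord('A') = 12
'O': A..Z range, ord('O') − ord('A') = 14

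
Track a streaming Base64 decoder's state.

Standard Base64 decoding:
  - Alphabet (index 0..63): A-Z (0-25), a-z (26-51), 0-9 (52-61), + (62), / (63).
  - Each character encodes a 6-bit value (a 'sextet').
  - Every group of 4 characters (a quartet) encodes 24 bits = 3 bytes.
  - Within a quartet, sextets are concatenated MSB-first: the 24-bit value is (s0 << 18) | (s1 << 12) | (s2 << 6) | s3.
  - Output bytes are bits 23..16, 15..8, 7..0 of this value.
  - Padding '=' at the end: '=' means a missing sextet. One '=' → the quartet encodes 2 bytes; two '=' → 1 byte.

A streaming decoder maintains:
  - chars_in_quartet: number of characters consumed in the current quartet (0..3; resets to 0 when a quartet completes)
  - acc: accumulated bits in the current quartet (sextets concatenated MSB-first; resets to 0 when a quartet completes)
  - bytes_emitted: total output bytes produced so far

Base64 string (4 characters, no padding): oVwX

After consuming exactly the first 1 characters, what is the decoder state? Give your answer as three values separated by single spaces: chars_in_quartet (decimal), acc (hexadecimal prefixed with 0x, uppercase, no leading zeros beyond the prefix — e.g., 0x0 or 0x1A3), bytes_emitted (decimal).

Answer: 1 0x28 0

Derivation:
After char 0 ('o'=40): chars_in_quartet=1 acc=0x28 bytes_emitted=0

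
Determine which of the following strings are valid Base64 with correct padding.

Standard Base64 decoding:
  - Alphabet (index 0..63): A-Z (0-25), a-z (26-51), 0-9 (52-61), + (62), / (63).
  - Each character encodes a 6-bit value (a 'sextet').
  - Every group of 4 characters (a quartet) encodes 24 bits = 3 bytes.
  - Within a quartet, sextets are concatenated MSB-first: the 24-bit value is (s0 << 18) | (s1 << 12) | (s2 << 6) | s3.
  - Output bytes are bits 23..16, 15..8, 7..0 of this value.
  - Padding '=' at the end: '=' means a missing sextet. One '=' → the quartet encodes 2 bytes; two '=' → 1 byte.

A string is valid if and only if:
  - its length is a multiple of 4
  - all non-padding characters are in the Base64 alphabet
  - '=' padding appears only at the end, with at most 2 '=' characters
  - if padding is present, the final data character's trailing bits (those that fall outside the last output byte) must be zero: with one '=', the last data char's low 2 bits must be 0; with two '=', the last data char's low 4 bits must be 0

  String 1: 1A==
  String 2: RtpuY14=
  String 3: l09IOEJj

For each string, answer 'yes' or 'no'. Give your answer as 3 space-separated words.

Answer: yes yes yes

Derivation:
String 1: '1A==' → valid
String 2: 'RtpuY14=' → valid
String 3: 'l09IOEJj' → valid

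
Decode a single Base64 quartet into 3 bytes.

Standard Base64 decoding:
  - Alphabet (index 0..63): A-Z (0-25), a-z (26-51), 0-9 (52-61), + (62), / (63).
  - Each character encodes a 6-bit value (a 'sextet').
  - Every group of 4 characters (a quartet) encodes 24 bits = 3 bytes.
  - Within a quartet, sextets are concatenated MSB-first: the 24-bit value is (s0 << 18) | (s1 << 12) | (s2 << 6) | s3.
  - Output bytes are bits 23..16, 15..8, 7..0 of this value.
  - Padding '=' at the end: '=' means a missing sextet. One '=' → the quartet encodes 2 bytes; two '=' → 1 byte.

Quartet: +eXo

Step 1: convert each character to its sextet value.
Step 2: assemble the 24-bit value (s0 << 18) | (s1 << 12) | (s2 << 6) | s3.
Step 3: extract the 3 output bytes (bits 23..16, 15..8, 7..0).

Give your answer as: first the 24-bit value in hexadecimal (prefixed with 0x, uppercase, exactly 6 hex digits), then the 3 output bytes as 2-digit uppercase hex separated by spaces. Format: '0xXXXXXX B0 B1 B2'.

Sextets: +=62, e=30, X=23, o=40
24-bit: (62<<18) | (30<<12) | (23<<6) | 40
      = 0xF80000 | 0x01E000 | 0x0005C0 | 0x000028
      = 0xF9E5E8
Bytes: (v>>16)&0xFF=F9, (v>>8)&0xFF=E5, v&0xFF=E8

Answer: 0xF9E5E8 F9 E5 E8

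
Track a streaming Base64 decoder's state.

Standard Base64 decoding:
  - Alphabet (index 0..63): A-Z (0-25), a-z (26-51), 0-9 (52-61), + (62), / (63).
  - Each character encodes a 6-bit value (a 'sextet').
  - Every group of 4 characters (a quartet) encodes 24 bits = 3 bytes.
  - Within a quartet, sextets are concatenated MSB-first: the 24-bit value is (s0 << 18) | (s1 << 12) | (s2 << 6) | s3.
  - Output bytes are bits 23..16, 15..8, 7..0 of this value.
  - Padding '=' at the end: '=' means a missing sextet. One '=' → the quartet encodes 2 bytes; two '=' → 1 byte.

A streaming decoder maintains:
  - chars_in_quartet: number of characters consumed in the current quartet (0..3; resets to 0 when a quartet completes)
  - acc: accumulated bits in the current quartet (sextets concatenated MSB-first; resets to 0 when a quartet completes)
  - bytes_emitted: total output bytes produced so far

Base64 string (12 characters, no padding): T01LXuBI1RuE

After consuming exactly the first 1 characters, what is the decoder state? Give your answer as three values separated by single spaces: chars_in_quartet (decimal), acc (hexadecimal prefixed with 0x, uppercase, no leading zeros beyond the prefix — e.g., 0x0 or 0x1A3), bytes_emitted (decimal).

Answer: 1 0x13 0

Derivation:
After char 0 ('T'=19): chars_in_quartet=1 acc=0x13 bytes_emitted=0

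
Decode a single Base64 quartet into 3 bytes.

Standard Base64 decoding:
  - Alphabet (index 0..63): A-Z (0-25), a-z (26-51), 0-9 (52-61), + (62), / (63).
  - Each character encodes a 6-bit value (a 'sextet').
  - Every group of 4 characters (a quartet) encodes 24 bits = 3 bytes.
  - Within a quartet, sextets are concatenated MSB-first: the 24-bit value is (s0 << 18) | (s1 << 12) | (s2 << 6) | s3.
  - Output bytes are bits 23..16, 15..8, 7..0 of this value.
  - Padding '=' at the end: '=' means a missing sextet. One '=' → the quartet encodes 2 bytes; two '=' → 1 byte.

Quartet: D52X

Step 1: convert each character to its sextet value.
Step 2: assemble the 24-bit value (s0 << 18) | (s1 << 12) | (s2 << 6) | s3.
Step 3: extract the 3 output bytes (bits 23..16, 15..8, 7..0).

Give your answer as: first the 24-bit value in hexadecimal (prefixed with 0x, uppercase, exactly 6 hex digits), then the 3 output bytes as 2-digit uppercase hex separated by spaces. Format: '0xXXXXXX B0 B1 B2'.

Answer: 0x0F9D97 0F 9D 97

Derivation:
Sextets: D=3, 5=57, 2=54, X=23
24-bit: (3<<18) | (57<<12) | (54<<6) | 23
      = 0x0C0000 | 0x039000 | 0x000D80 | 0x000017
      = 0x0F9D97
Bytes: (v>>16)&0xFF=0F, (v>>8)&0xFF=9D, v&0xFF=97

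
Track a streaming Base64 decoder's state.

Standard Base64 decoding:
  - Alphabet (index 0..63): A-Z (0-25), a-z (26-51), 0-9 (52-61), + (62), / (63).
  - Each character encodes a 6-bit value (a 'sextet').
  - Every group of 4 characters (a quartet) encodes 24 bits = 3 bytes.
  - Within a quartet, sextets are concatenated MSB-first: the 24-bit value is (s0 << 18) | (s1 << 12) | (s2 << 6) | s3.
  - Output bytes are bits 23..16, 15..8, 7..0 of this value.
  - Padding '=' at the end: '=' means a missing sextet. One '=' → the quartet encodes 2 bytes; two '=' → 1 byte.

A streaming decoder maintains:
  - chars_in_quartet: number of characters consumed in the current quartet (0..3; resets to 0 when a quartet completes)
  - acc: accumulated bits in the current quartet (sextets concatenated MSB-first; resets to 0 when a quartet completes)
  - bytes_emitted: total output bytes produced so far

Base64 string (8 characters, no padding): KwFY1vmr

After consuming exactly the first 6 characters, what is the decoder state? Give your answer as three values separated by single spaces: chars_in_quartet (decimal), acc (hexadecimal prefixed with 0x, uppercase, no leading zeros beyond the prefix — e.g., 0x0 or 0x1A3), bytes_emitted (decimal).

After char 0 ('K'=10): chars_in_quartet=1 acc=0xA bytes_emitted=0
After char 1 ('w'=48): chars_in_quartet=2 acc=0x2B0 bytes_emitted=0
After char 2 ('F'=5): chars_in_quartet=3 acc=0xAC05 bytes_emitted=0
After char 3 ('Y'=24): chars_in_quartet=4 acc=0x2B0158 -> emit 2B 01 58, reset; bytes_emitted=3
After char 4 ('1'=53): chars_in_quartet=1 acc=0x35 bytes_emitted=3
After char 5 ('v'=47): chars_in_quartet=2 acc=0xD6F bytes_emitted=3

Answer: 2 0xD6F 3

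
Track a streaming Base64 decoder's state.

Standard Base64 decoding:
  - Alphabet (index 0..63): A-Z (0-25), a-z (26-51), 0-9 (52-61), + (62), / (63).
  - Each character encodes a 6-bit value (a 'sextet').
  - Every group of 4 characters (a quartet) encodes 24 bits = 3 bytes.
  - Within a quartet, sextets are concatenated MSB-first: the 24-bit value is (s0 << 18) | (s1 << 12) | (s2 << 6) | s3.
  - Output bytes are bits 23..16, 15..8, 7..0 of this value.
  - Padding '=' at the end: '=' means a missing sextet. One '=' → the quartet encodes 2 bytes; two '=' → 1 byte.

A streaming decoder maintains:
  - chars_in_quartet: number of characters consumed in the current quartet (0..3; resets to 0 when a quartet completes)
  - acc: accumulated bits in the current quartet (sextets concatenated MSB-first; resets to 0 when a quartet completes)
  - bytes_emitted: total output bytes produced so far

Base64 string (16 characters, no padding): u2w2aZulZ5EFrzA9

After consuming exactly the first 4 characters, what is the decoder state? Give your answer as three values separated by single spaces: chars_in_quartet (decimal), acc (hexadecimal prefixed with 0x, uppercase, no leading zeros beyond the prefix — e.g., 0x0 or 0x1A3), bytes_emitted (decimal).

After char 0 ('u'=46): chars_in_quartet=1 acc=0x2E bytes_emitted=0
After char 1 ('2'=54): chars_in_quartet=2 acc=0xBB6 bytes_emitted=0
After char 2 ('w'=48): chars_in_quartet=3 acc=0x2EDB0 bytes_emitted=0
After char 3 ('2'=54): chars_in_quartet=4 acc=0xBB6C36 -> emit BB 6C 36, reset; bytes_emitted=3

Answer: 0 0x0 3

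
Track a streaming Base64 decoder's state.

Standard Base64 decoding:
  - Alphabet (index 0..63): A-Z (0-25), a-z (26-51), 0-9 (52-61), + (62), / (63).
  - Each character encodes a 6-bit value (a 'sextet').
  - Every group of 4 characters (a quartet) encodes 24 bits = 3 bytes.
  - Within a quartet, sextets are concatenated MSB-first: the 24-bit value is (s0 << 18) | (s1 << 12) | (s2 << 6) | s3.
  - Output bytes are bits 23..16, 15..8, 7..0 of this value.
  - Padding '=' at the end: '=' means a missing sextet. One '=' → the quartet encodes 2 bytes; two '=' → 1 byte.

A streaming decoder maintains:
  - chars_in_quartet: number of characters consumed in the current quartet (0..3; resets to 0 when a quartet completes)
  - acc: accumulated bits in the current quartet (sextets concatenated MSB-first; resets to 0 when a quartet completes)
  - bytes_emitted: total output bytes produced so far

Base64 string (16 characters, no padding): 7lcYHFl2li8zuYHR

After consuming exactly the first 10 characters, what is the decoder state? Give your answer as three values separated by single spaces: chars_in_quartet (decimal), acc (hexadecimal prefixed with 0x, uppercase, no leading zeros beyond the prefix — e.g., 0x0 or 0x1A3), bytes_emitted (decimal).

After char 0 ('7'=59): chars_in_quartet=1 acc=0x3B bytes_emitted=0
After char 1 ('l'=37): chars_in_quartet=2 acc=0xEE5 bytes_emitted=0
After char 2 ('c'=28): chars_in_quartet=3 acc=0x3B95C bytes_emitted=0
After char 3 ('Y'=24): chars_in_quartet=4 acc=0xEE5718 -> emit EE 57 18, reset; bytes_emitted=3
After char 4 ('H'=7): chars_in_quartet=1 acc=0x7 bytes_emitted=3
After char 5 ('F'=5): chars_in_quartet=2 acc=0x1C5 bytes_emitted=3
After char 6 ('l'=37): chars_in_quartet=3 acc=0x7165 bytes_emitted=3
After char 7 ('2'=54): chars_in_quartet=4 acc=0x1C5976 -> emit 1C 59 76, reset; bytes_emitted=6
After char 8 ('l'=37): chars_in_quartet=1 acc=0x25 bytes_emitted=6
After char 9 ('i'=34): chars_in_quartet=2 acc=0x962 bytes_emitted=6

Answer: 2 0x962 6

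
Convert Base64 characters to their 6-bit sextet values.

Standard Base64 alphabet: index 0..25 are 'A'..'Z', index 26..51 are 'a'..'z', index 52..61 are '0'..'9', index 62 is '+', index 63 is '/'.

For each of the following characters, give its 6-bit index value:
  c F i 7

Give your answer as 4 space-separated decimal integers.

Answer: 28 5 34 59

Derivation:
'c': a..z range, 26 + ord('c') − ord('a') = 28
'F': A..Z range, ord('F') − ord('A') = 5
'i': a..z range, 26 + ord('i') − ord('a') = 34
'7': 0..9 range, 52 + ord('7') − ord('0') = 59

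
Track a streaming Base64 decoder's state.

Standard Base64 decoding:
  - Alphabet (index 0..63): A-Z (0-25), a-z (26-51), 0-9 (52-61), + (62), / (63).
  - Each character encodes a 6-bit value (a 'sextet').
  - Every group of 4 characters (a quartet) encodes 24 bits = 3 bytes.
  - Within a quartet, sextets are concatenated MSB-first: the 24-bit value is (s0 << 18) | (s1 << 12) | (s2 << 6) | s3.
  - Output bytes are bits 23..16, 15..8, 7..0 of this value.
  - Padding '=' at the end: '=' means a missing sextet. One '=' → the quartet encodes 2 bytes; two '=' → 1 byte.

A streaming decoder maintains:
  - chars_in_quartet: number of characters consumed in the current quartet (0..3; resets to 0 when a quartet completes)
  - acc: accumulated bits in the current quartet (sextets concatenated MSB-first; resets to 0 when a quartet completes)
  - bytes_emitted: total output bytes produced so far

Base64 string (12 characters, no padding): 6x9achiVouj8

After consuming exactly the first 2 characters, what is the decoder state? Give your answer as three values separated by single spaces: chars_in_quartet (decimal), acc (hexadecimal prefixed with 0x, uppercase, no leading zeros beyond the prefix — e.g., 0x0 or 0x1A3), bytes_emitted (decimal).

After char 0 ('6'=58): chars_in_quartet=1 acc=0x3A bytes_emitted=0
After char 1 ('x'=49): chars_in_quartet=2 acc=0xEB1 bytes_emitted=0

Answer: 2 0xEB1 0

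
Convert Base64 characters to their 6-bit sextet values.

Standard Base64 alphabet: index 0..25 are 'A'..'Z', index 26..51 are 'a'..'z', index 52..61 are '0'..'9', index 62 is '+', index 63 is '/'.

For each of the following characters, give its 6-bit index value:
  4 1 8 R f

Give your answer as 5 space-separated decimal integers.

'4': 0..9 range, 52 + ord('4') − ord('0') = 56
'1': 0..9 range, 52 + ord('1') − ord('0') = 53
'8': 0..9 range, 52 + ord('8') − ord('0') = 60
'R': A..Z range, ord('R') − ord('A') = 17
'f': a..z range, 26 + ord('f') − ord('a') = 31

Answer: 56 53 60 17 31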